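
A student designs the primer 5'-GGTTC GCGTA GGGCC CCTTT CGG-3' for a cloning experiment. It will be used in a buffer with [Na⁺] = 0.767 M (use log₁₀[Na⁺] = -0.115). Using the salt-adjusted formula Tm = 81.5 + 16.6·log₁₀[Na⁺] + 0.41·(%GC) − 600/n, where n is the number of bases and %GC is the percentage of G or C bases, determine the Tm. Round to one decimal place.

82.0°C

Length n = 23. G=9, C=7, T=6, A=1
G+C = 16, so %GC = 16/23 × 100 = 69.565%
Salt term: 16.6 × (-0.115) = -1.909
GC term: 0.41 × 69.565 = 28.522; length term: −600/23 = −26.087
Tm = 81.5 + (-1.909) + 28.522 − 26.087 = 82.026 → 82.0°C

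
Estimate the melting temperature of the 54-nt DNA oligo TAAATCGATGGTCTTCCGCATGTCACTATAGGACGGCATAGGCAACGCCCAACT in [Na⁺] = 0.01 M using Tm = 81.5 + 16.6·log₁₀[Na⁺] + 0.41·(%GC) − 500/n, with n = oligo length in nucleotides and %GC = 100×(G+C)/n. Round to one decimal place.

Length n = 54. G=12, C=15, A=15, T=12
G+C = 27, so %GC = 27/54 × 100 = 50%
Salt term: 16.6 × (-2) = -33.2
GC term: 0.41 × 50 = 20.5; length term: −500/54 = −9.259
Tm = 81.5 + (-33.2) + 20.5 − 9.259 = 59.541 → 59.5°C

59.5°C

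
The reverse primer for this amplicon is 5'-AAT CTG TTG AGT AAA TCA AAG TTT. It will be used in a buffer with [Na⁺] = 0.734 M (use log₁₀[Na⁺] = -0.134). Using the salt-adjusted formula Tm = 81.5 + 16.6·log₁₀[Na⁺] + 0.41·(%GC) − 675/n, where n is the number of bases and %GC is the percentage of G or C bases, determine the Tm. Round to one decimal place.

Length n = 24. Scanning the sequence gives T=9, C=2, A=9, G=4.
G+C = 6, so %GC = 6/24 × 100 = 25%
Salt term: 16.6 × (-0.134) = -2.224
GC term: 0.41 × 25 = 10.25; length term: −675/24 = −28.125
Tm = 81.5 + (-2.224) + 10.25 − 28.125 = 61.401 → 61.4°C

61.4°C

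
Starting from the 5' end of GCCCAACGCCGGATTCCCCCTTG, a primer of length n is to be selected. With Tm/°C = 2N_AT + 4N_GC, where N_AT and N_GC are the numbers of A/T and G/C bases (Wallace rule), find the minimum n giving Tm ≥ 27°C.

First 7 bases: GCCCAAC → Tm = 24°C (< 27°C)
First 8 bases: GCCCAACG → Tm = 28°C (≥ 27°C)
Each additional base adds 2°C (A/T) or 4°C (G/C), so Tm is non-decreasing in n; n = 8 is the first length to reach 27°C.

n = 8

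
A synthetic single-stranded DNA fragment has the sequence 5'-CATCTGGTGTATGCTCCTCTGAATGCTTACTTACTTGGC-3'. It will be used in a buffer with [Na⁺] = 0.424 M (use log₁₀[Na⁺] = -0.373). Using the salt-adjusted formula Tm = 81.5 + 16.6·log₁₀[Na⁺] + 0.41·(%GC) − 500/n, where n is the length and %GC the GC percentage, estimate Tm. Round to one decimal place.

81.4°C

Length n = 39. Scanning the sequence gives C=10, T=15, A=6, G=8.
G+C = 18, so %GC = 18/39 × 100 = 46.154%
Salt term: 16.6 × (-0.373) = -6.192
GC term: 0.41 × 46.154 = 18.923; length term: −500/39 = −12.821
Tm = 81.5 + (-6.192) + 18.923 − 12.821 = 81.41 → 81.4°C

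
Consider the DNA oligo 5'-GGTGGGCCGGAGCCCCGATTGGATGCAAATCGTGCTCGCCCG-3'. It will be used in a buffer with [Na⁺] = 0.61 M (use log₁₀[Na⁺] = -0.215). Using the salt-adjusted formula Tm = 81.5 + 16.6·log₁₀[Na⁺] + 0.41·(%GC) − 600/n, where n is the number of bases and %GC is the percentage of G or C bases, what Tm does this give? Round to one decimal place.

Length n = 42. Base counts: A=6, T=7, G=16, C=13
G+C = 29, so %GC = 29/42 × 100 = 69.048%
Salt term: 16.6 × (-0.215) = -3.569
GC term: 0.41 × 69.048 = 28.31; length term: −600/42 = −14.286
Tm = 81.5 + (-3.569) + 28.31 − 14.286 = 91.955 → 92.0°C

92.0°C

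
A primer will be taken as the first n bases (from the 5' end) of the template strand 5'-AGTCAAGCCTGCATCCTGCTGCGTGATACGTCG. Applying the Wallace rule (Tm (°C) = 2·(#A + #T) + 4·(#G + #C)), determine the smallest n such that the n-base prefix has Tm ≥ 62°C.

First 19 bases: AGTCAAGCCTGCATCCTGC → Tm = 60°C (< 62°C)
First 20 bases: AGTCAAGCCTGCATCCTGCT → Tm = 62°C (≥ 62°C)
Since every base adds ≥2°C, Tm only increases with n, so the threshold is first crossed at n = 20.

n = 20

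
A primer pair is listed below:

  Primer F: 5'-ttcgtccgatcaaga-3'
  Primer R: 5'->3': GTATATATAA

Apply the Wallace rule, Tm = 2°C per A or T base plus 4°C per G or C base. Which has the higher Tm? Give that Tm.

Primer F, 44°C

Primer F: A+T=8, G+C=7 → Tm = 2(8)+4(7) = 44°C
Primer R: A+T=9, G+C=1 → Tm = 2(9)+4(1) = 22°C
44°C vs 22°C → primer F is higher.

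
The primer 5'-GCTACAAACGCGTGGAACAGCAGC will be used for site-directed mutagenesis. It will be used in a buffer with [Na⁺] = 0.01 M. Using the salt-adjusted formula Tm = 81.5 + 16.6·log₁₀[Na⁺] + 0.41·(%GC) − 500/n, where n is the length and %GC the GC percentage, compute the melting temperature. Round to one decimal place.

Length n = 24. Scanning the sequence gives C=7, T=2, A=8, G=7.
G+C = 14, so %GC = 14/24 × 100 = 58.333%
Salt term: 16.6 × (-2) = -33.2
GC term: 0.41 × 58.333 = 23.917; length term: −500/24 = −20.833
Tm = 81.5 + (-33.2) + 23.917 − 20.833 = 51.384 → 51.4°C

51.4°C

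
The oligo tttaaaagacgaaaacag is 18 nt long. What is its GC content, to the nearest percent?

28%

Counting bases: G=3, T=3, C=2, A=10
G+C = 3 + 2 = 5 out of 18 bases
%GC = 5/18 × 100 = 27.78% ≈ 28%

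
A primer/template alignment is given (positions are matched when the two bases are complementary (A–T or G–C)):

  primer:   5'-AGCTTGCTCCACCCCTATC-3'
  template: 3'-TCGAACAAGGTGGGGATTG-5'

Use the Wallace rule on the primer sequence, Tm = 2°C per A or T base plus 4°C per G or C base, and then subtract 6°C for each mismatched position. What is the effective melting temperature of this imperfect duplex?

Primer base counts: A=3, T=5, G=2, C=9 → A+T=8, G+C=11
Perfect-match Tm = 2(8) + 4(11) = 16 + 44 = 60°C
Mismatches (positions where the bases are not complementary): 2 (at positions 7, 18)
Effective Tm = 60 − 2×6 = 60 − 12 = 48°C

48°C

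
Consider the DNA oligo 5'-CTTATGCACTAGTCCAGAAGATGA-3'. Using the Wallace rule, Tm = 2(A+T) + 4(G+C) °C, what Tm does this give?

68°C

Base counts: G=5, T=6, A=8, C=5
A+T = 14, G+C = 10
Tm = 2(14) + 4(10) = 28 + 40 = 68°C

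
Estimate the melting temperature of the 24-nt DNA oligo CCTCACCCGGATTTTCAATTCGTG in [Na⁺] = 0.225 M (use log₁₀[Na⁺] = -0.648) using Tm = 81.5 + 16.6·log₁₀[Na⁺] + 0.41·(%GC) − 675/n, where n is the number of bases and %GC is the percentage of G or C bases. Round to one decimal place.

63.1°C

Length n = 24. Scanning the sequence gives T=8, G=4, A=4, C=8.
G+C = 12, so %GC = 12/24 × 100 = 50%
Salt term: 16.6 × (-0.648) = -10.757
GC term: 0.41 × 50 = 20.5; length term: −675/24 = −28.125
Tm = 81.5 + (-10.757) + 20.5 − 28.125 = 63.118 → 63.1°C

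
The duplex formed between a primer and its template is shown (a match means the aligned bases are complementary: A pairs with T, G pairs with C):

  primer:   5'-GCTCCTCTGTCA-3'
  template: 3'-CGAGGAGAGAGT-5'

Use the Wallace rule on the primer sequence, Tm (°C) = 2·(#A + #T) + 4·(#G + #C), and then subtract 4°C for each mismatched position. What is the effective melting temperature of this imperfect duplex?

Primer base counts: A=1, T=4, G=2, C=5 → A+T=5, G+C=7
Perfect-match Tm = 2(5) + 4(7) = 10 + 28 = 38°C
Mismatches (positions where the bases are not complementary): 1 (at position 9)
Effective Tm = 38 − 1×4 = 38 − 4 = 34°C

34°C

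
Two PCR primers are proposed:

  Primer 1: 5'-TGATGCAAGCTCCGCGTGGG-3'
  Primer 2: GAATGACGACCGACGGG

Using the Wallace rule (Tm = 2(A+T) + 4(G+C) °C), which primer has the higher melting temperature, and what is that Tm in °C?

Primer 1, 66°C

Primer 1: A+T=7, G+C=13 → Tm = 2(7)+4(13) = 66°C
Primer 2: A+T=6, G+C=11 → Tm = 2(6)+4(11) = 56°C
66°C vs 56°C → primer 1 is higher.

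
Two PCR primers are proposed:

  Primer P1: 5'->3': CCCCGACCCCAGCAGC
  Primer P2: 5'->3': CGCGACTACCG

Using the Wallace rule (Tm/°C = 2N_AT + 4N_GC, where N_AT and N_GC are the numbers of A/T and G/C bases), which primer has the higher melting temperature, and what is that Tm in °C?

Primer P1: A+T=3, G+C=13 → Tm = 2(3)+4(13) = 58°C
Primer P2: A+T=3, G+C=8 → Tm = 2(3)+4(8) = 38°C
58°C vs 38°C → primer P1 is higher.

Primer P1, 58°C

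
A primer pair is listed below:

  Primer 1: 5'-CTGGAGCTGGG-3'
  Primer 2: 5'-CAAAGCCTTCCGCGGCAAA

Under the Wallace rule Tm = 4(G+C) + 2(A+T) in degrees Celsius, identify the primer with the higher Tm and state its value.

Primer 1: A+T=3, G+C=8 → Tm = 2(3)+4(8) = 38°C
Primer 2: A+T=8, G+C=11 → Tm = 2(8)+4(11) = 60°C
38°C vs 60°C → primer 2 is higher.

Primer 2, 60°C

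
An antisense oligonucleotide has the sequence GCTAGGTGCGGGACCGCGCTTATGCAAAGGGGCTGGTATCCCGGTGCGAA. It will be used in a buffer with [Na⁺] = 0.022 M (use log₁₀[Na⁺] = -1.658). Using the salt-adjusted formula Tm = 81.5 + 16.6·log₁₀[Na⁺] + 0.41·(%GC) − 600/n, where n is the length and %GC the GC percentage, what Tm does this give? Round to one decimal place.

Length n = 50. Counting bases: T=9, C=12, A=9, G=20
G+C = 32, so %GC = 32/50 × 100 = 64%
Salt term: 16.6 × (-1.658) = -27.523
GC term: 0.41 × 64 = 26.24; length term: −600/50 = −12
Tm = 81.5 + (-27.523) + 26.24 − 12 = 68.217 → 68.2°C

68.2°C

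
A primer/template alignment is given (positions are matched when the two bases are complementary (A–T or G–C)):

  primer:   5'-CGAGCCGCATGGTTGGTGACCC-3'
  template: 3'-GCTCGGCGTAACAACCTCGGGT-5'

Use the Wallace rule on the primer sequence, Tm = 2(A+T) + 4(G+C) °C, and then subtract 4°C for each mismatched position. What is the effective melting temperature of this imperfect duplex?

58°C

Primer base counts: A=3, T=4, G=8, C=7 → A+T=7, G+C=15
Perfect-match Tm = 2(7) + 4(15) = 14 + 60 = 74°C
Mismatches (positions where the bases are not complementary): 4 (at positions 11, 17, 19, 22)
Effective Tm = 74 − 4×4 = 74 − 16 = 58°C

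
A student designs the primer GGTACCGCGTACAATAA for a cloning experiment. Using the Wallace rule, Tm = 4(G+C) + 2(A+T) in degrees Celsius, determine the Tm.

50°C

Base counts: C=4, G=4, T=3, A=6
A+T = 9, G+C = 8
Tm = 4·8 + 2·9 = 32 + 18 = 50°C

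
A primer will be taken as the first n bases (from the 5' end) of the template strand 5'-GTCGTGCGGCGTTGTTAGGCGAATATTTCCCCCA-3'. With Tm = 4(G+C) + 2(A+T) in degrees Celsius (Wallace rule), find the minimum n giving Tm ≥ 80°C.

First 25 bases: GTCGTGCGGCGTTGTTAGGCGAATA → Tm = 78°C (< 80°C)
First 26 bases: GTCGTGCGGCGTTGTTAGGCGAATAT → Tm = 80°C (≥ 80°C)
Since every base adds ≥2°C, Tm only increases with n, so the threshold is first crossed at n = 26.

n = 26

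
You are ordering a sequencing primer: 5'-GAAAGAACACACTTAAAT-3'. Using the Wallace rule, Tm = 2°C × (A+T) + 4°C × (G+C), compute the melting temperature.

Scanning the sequence gives C=3, G=2, T=3, A=10.
AT pairs contribute 13, GC pairs contribute 5.
Tm = 2(13) + 4(5) = 26 + 20 = 46°C

46°C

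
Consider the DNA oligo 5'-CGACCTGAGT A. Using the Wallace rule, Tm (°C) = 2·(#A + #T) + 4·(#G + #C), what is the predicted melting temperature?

Counting bases: C=3, T=2, G=3, A=3
So N_AT = 5 and N_GC = 6.
Tm = 2(5) + 4(6) = 10 + 24 = 34°C

34°C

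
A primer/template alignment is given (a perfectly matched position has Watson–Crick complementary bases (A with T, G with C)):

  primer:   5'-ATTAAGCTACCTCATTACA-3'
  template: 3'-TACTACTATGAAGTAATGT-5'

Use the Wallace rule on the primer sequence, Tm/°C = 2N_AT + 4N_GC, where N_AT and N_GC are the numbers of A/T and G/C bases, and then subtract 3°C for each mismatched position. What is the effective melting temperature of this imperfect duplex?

38°C

Primer base counts: A=7, T=6, G=1, C=5 → A+T=13, G+C=6
Perfect-match Tm = 2(13) + 4(6) = 26 + 24 = 50°C
Mismatches (positions where the bases are not complementary): 4 (at positions 3, 5, 7, 11)
Effective Tm = 50 − 4×3 = 50 − 12 = 38°C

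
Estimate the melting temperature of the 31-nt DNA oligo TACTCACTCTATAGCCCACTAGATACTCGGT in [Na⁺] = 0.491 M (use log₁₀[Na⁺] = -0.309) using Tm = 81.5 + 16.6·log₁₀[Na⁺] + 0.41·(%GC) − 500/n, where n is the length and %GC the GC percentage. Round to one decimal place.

78.8°C

Length n = 31. A=8, G=4, T=9, C=10
G+C = 14, so %GC = 14/31 × 100 = 45.161%
Salt term: 16.6 × (-0.309) = -5.129
GC term: 0.41 × 45.161 = 18.516; length term: −500/31 = −16.129
Tm = 81.5 + (-5.129) + 18.516 − 16.129 = 78.758 → 78.8°C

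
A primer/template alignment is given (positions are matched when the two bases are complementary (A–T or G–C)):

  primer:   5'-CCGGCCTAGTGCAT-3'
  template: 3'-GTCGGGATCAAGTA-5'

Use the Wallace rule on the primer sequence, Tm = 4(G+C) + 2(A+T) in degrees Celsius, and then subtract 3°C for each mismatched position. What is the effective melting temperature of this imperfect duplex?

Primer base counts: A=2, T=3, G=4, C=5 → A+T=5, G+C=9
Perfect-match Tm = 2(5) + 4(9) = 10 + 36 = 46°C
Mismatches (positions where the bases are not complementary): 3 (at positions 2, 4, 11)
Effective Tm = 46 − 3×3 = 46 − 9 = 37°C

37°C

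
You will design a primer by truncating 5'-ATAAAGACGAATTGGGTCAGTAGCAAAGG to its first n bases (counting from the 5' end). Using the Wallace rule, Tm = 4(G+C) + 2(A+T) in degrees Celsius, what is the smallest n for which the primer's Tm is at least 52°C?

First 18 bases: ATAAAGACGAATTGGGTC → Tm = 50°C (< 52°C)
First 19 bases: ATAAAGACGAATTGGGTCA → Tm = 52°C (≥ 52°C)
Since every base adds ≥2°C, Tm only increases with n, so the threshold is first crossed at n = 19.

n = 19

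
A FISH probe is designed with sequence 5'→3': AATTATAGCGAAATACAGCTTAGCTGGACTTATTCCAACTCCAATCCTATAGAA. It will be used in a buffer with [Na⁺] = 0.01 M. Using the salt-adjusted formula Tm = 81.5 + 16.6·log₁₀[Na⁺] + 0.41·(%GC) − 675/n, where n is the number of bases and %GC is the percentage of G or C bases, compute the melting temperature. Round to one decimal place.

50.2°C

Length n = 54. Base counts: G=7, C=12, T=15, A=20
G+C = 19, so %GC = 19/54 × 100 = 35.185%
Salt term: 16.6 × (-2) = -33.2
GC term: 0.41 × 35.185 = 14.426; length term: −675/54 = −12.5
Tm = 81.5 + (-33.2) + 14.426 − 12.5 = 50.226 → 50.2°C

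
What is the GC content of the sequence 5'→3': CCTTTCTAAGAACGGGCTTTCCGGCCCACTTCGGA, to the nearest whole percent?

57%

Base counts: C=12, T=9, G=8, A=6
G+C = 8 + 12 = 20 out of 35 bases
%GC = 20/35 × 100 = 57.14% ≈ 57%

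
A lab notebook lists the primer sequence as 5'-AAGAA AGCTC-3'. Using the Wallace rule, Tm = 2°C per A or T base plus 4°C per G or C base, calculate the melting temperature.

Counting bases: C=2, T=1, G=2, A=5
A+T = 6, G+C = 4
Tm = 2(6) + 4(4) = 12 + 16 = 28°C

28°C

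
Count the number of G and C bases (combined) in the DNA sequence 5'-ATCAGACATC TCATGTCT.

T=6, A=5, C=5, G=2
Total G or C: 2 + 5 = 7

7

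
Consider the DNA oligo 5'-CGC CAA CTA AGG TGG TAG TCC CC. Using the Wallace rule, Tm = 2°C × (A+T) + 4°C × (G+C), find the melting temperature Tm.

74°C

Counting bases: G=6, A=5, C=8, T=4
So N_AT = 9 and N_GC = 14.
Tm = 2×9 + 4×14 = 74°C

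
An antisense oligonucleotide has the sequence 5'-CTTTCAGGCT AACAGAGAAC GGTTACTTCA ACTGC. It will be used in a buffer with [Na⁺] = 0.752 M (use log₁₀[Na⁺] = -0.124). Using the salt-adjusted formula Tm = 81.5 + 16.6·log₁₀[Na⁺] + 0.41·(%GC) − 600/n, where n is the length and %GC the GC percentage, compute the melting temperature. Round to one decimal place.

81.0°C

Length n = 35. Scanning the sequence gives T=9, A=10, C=9, G=7.
G+C = 16, so %GC = 16/35 × 100 = 45.714%
Salt term: 16.6 × (-0.124) = -2.058
GC term: 0.41 × 45.714 = 18.743; length term: −600/35 = −17.143
Tm = 81.5 + (-2.058) + 18.743 − 17.143 = 81.042 → 81.0°C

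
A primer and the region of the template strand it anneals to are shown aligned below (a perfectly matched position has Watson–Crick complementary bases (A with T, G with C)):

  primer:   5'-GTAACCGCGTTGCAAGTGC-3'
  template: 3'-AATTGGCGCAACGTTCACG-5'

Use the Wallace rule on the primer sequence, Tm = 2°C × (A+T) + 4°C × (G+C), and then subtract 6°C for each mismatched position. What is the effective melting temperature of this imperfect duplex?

Primer base counts: A=4, T=4, G=6, C=5 → A+T=8, G+C=11
Perfect-match Tm = 2(8) + 4(11) = 16 + 44 = 60°C
Mismatches (positions where the bases are not complementary): 1 (at position 1)
Effective Tm = 60 − 1×6 = 60 − 6 = 54°C

54°C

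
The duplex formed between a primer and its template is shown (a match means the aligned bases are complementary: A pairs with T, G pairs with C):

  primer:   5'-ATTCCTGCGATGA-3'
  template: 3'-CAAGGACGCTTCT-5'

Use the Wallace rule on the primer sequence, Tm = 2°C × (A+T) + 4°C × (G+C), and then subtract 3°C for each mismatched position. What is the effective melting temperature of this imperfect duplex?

Primer base counts: A=3, T=4, G=3, C=3 → A+T=7, G+C=6
Perfect-match Tm = 2(7) + 4(6) = 14 + 24 = 38°C
Mismatches (positions where the bases are not complementary): 2 (at positions 1, 11)
Effective Tm = 38 − 2×3 = 38 − 6 = 32°C

32°C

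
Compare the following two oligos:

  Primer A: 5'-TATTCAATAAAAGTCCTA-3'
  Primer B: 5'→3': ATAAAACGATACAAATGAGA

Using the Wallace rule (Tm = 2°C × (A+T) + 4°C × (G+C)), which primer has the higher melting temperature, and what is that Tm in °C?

Primer B, 50°C

Primer A: A+T=14, G+C=4 → Tm = 2(14)+4(4) = 44°C
Primer B: A+T=15, G+C=5 → Tm = 2(15)+4(5) = 50°C
44°C vs 50°C → primer B is higher.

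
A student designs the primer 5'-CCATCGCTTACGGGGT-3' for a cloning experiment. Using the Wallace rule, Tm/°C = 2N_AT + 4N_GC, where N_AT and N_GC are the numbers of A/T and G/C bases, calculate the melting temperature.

Scanning the sequence gives T=4, G=5, A=2, C=5.
A+T = 6, G+C = 10
Tm = 2(6) + 4(10) = 12 + 40 = 52°C

52°C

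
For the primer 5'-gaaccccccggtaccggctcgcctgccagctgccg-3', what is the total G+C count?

27

Base counts: C=17, T=4, A=4, G=10
Total G or C: 10 + 17 = 27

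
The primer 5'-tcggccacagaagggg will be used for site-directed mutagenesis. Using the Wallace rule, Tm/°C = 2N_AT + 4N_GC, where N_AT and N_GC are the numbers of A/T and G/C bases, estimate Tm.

Counting bases: G=7, T=1, C=4, A=4
A+T = 5, G+C = 11
Tm = 2(5) + 4(11) = 10 + 44 = 54°C

54°C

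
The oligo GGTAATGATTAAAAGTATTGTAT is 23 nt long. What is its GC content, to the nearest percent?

22%

Scanning the sequence gives C=0, T=9, A=9, G=5.
G+C = 5 + 0 = 5 out of 23 bases
%GC = 5/23 × 100 = 21.74% ≈ 22%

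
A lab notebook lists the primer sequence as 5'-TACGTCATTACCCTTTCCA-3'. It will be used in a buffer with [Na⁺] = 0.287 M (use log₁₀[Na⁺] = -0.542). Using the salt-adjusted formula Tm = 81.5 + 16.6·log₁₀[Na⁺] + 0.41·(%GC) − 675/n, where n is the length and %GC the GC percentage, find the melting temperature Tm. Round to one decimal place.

54.2°C

Length n = 19. Counting bases: T=7, A=4, C=7, G=1
G+C = 8, so %GC = 8/19 × 100 = 42.105%
Salt term: 16.6 × (-0.542) = -8.997
GC term: 0.41 × 42.105 = 17.263; length term: −675/19 = −35.526
Tm = 81.5 + (-8.997) + 17.263 − 35.526 = 54.24 → 54.2°C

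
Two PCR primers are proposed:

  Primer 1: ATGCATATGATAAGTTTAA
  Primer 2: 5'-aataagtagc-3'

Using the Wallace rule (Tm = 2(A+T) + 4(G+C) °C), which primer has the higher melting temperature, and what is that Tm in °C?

Primer 1, 46°C

Primer 1: A+T=15, G+C=4 → Tm = 2(15)+4(4) = 46°C
Primer 2: A+T=7, G+C=3 → Tm = 2(7)+4(3) = 26°C
46°C vs 26°C → primer 1 is higher.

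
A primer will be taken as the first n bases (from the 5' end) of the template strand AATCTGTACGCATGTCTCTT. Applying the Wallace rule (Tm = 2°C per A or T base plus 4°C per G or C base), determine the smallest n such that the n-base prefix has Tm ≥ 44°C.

First 15 bases: AATCTGTACGCATGT → Tm = 42°C (< 44°C)
First 16 bases: AATCTGTACGCATGTC → Tm = 46°C (≥ 44°C)
Each additional base adds 2°C (A/T) or 4°C (G/C), so Tm is non-decreasing in n; n = 16 is the first length to reach 44°C.

n = 16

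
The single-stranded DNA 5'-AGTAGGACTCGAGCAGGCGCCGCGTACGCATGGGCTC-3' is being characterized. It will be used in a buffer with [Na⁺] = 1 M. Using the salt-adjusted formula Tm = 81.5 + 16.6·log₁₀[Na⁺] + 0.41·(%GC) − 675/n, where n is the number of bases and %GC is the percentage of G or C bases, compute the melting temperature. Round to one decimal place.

91.0°C

Length n = 37. C=11, G=14, A=7, T=5
G+C = 25, so %GC = 25/37 × 100 = 67.568%
Salt term: 16.6 × (0) = 0
GC term: 0.41 × 67.568 = 27.703; length term: −675/37 = −18.243
Tm = 81.5 + (0) + 27.703 − 18.243 = 90.96 → 91.0°C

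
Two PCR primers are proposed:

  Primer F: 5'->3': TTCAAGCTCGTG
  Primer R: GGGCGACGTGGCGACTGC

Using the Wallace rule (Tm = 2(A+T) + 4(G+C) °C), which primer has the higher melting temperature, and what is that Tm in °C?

Primer F: A+T=6, G+C=6 → Tm = 2(6)+4(6) = 36°C
Primer R: A+T=4, G+C=14 → Tm = 2(4)+4(14) = 64°C
36°C vs 64°C → primer R is higher.

Primer R, 64°C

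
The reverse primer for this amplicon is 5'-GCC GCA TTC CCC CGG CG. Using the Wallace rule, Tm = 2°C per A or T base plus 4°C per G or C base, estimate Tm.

A=1, C=9, G=5, T=2
AT pairs contribute 3, GC pairs contribute 14.
Tm = 2×3 + 4×14 = 62°C

62°C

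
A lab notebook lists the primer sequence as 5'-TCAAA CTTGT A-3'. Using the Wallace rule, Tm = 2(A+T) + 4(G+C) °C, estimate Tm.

Scanning the sequence gives T=4, C=2, G=1, A=4.
AT pairs contribute 8, GC pairs contribute 3.
Tm = 2×8 + 4×3 = 28°C

28°C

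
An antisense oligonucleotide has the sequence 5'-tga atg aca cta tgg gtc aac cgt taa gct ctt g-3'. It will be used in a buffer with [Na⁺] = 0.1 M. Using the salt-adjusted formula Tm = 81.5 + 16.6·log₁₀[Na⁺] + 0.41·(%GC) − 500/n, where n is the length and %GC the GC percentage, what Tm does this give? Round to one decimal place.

68.3°C

Length n = 34. T=10, C=7, G=8, A=9
G+C = 15, so %GC = 15/34 × 100 = 44.118%
Salt term: 16.6 × (-1) = -16.6
GC term: 0.41 × 44.118 = 18.088; length term: −500/34 = −14.706
Tm = 81.5 + (-16.6) + 18.088 − 14.706 = 68.282 → 68.3°C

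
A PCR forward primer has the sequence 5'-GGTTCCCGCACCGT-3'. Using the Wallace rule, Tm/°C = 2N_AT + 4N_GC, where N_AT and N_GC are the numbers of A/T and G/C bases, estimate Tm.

48°C

Counting bases: T=3, C=6, A=1, G=4
AT pairs contribute 4, GC pairs contribute 10.
Tm = 4·10 + 2·4 = 40 + 8 = 48°C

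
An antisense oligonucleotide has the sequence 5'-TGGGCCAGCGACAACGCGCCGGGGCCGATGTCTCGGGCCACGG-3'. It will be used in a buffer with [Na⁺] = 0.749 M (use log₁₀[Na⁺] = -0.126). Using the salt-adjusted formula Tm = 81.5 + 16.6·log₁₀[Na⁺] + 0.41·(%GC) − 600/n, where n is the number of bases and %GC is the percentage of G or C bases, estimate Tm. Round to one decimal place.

96.9°C

Length n = 43. Base counts: T=4, G=18, A=6, C=15
G+C = 33, so %GC = 33/43 × 100 = 76.744%
Salt term: 16.6 × (-0.126) = -2.092
GC term: 0.41 × 76.744 = 31.465; length term: −600/43 = −13.953
Tm = 81.5 + (-2.092) + 31.465 − 13.953 = 96.92 → 96.9°C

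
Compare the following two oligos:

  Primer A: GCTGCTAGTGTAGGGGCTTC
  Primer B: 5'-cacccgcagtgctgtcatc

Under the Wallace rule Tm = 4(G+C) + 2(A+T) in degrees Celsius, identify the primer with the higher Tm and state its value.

Primer A: A+T=8, G+C=12 → Tm = 2(8)+4(12) = 64°C
Primer B: A+T=7, G+C=12 → Tm = 2(7)+4(12) = 62°C
64°C vs 62°C → primer A is higher.

Primer A, 64°C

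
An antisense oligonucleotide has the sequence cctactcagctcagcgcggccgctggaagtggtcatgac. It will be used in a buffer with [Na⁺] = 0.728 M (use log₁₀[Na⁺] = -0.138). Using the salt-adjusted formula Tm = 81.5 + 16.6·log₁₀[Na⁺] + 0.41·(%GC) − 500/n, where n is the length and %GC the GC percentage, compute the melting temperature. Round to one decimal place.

Length n = 39. Base counts: A=7, G=12, T=7, C=13
G+C = 25, so %GC = 25/39 × 100 = 64.103%
Salt term: 16.6 × (-0.138) = -2.291
GC term: 0.41 × 64.103 = 26.282; length term: −500/39 = −12.821
Tm = 81.5 + (-2.291) + 26.282 − 12.821 = 92.67 → 92.7°C

92.7°C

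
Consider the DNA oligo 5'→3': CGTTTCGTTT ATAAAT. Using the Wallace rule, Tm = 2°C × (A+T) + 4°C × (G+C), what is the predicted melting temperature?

Scanning the sequence gives G=2, A=4, T=8, C=2.
A+T = 12, G+C = 4
Tm = 4·4 + 2·12 = 16 + 24 = 40°C

40°C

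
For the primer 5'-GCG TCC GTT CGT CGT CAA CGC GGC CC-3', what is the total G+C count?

19

Base counts: T=5, C=11, G=8, A=2
G+C = 8 + 11 = 19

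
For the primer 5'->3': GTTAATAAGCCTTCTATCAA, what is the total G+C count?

Base counts: A=7, T=7, C=4, G=2
G+C = 2 + 4 = 6

6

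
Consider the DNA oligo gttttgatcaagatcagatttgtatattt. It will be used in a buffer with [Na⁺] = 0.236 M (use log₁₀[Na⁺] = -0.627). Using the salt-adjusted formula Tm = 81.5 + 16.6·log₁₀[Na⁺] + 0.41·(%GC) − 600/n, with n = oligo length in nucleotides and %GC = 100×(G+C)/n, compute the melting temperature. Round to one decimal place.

Length n = 29. T=14, C=2, G=5, A=8
G+C = 7, so %GC = 7/29 × 100 = 24.138%
Salt term: 16.6 × (-0.627) = -10.408
GC term: 0.41 × 24.138 = 9.897; length term: −600/29 = −20.69
Tm = 81.5 + (-10.408) + 9.897 − 20.69 = 60.299 → 60.3°C

60.3°C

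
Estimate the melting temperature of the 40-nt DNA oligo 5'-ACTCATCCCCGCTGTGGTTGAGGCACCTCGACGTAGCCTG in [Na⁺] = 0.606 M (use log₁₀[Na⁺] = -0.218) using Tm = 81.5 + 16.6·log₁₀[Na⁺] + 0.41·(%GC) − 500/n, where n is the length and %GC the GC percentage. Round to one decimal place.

Length n = 40. A=6, T=9, C=14, G=11
G+C = 25, so %GC = 25/40 × 100 = 62.5%
Salt term: 16.6 × (-0.218) = -3.619
GC term: 0.41 × 62.5 = 25.625; length term: −500/40 = −12.5
Tm = 81.5 + (-3.619) + 25.625 − 12.5 = 91.006 → 91.0°C

91.0°C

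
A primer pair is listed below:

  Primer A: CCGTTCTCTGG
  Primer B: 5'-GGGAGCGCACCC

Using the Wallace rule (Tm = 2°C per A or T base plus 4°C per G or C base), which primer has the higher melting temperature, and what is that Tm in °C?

Primer A: A+T=4, G+C=7 → Tm = 2(4)+4(7) = 36°C
Primer B: A+T=2, G+C=10 → Tm = 2(2)+4(10) = 44°C
36°C vs 44°C → primer B is higher.

Primer B, 44°C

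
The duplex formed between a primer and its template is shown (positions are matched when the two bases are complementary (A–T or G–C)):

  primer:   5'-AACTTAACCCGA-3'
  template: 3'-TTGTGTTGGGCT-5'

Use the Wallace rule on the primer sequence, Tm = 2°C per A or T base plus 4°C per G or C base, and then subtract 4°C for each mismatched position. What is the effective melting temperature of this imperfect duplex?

Primer base counts: A=5, T=2, G=1, C=4 → A+T=7, G+C=5
Perfect-match Tm = 2(7) + 4(5) = 14 + 20 = 34°C
Mismatches (positions where the bases are not complementary): 2 (at positions 4, 5)
Effective Tm = 34 − 2×4 = 34 − 8 = 26°C

26°C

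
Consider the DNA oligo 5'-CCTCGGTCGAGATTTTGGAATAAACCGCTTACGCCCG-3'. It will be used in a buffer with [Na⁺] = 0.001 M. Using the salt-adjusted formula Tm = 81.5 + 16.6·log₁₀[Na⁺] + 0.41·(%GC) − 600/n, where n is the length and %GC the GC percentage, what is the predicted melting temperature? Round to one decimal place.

37.6°C

Length n = 37. Scanning the sequence gives A=8, C=11, G=9, T=9.
G+C = 20, so %GC = 20/37 × 100 = 54.054%
Salt term: 16.6 × (-3) = -49.8
GC term: 0.41 × 54.054 = 22.162; length term: −600/37 = −16.216
Tm = 81.5 + (-49.8) + 22.162 − 16.216 = 37.646 → 37.6°C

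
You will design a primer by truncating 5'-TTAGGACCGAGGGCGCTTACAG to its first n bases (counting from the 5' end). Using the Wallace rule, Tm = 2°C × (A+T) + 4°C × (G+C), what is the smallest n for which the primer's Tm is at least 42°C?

First 12 bases: TTAGGACCGAGG → Tm = 38°C (< 42°C)
First 13 bases: TTAGGACCGAGGG → Tm = 42°C (≥ 42°C)
Each additional base adds 2°C (A/T) or 4°C (G/C), so Tm is non-decreasing in n; n = 13 is the first length to reach 42°C.

n = 13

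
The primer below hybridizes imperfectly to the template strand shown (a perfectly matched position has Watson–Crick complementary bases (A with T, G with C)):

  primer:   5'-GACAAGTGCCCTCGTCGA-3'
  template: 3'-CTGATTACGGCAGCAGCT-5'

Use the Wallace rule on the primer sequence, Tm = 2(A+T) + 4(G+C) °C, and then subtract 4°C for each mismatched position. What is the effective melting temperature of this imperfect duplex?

46°C

Primer base counts: A=4, T=3, G=5, C=6 → A+T=7, G+C=11
Perfect-match Tm = 2(7) + 4(11) = 14 + 44 = 58°C
Mismatches (positions where the bases are not complementary): 3 (at positions 4, 6, 11)
Effective Tm = 58 − 3×4 = 58 − 12 = 46°C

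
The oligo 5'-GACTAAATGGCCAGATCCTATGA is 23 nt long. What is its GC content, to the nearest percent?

43%

Counting bases: C=5, G=5, A=8, T=5
G+C = 5 + 5 = 10 out of 23 bases
%GC = 10/23 × 100 = 43.48% ≈ 43%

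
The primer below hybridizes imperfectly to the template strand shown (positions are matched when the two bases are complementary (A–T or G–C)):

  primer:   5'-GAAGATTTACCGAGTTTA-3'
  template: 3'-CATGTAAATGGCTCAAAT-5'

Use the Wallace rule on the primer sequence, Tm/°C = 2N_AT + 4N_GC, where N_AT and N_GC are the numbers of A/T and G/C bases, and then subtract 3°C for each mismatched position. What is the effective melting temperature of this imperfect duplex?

Primer base counts: A=6, T=6, G=4, C=2 → A+T=12, G+C=6
Perfect-match Tm = 2(12) + 4(6) = 24 + 24 = 48°C
Mismatches (positions where the bases are not complementary): 2 (at positions 2, 4)
Effective Tm = 48 − 2×3 = 48 − 6 = 42°C

42°C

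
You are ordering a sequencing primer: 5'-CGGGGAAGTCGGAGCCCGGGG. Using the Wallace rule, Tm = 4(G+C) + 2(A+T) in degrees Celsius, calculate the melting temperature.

76°C

Counting bases: G=12, T=1, C=5, A=3
So N_AT = 4 and N_GC = 17.
Tm = 4·17 + 2·4 = 68 + 8 = 76°C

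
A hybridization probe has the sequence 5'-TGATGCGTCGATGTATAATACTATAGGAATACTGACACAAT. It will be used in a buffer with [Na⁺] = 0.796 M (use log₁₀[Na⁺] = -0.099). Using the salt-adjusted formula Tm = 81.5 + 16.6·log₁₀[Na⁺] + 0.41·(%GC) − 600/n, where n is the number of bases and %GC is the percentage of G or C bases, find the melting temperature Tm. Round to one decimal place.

79.2°C

Length n = 41. Scanning the sequence gives C=6, G=8, T=12, A=15.
G+C = 14, so %GC = 14/41 × 100 = 34.146%
Salt term: 16.6 × (-0.099) = -1.643
GC term: 0.41 × 34.146 = 14; length term: −600/41 = −14.634
Tm = 81.5 + (-1.643) + 14 − 14.634 = 79.223 → 79.2°C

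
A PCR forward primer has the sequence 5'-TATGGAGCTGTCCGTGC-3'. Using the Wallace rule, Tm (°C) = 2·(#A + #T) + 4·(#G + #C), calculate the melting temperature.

54°C

Scanning the sequence gives T=5, A=2, C=4, G=6.
So N_AT = 7 and N_GC = 10.
Tm = 4·10 + 2·7 = 40 + 14 = 54°C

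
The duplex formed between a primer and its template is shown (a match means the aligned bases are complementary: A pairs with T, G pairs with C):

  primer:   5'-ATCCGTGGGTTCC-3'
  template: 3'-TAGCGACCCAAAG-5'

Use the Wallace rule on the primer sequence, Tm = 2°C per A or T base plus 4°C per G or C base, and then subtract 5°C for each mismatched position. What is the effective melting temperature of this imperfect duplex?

Primer base counts: A=1, T=4, G=4, C=4 → A+T=5, G+C=8
Perfect-match Tm = 2(5) + 4(8) = 10 + 32 = 42°C
Mismatches (positions where the bases are not complementary): 3 (at positions 4, 5, 12)
Effective Tm = 42 − 3×5 = 42 − 15 = 27°C

27°C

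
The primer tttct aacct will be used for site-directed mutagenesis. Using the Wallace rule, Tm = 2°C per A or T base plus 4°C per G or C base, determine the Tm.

26°C

G=0, T=5, C=3, A=2
So N_AT = 7 and N_GC = 3.
Tm = 2×7 + 4×3 = 26°C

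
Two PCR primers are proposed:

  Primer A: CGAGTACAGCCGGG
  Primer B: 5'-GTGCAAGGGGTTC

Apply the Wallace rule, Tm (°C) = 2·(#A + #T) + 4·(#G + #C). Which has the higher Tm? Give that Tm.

Primer A, 48°C

Primer A: A+T=4, G+C=10 → Tm = 2(4)+4(10) = 48°C
Primer B: A+T=5, G+C=8 → Tm = 2(5)+4(8) = 42°C
48°C vs 42°C → primer A is higher.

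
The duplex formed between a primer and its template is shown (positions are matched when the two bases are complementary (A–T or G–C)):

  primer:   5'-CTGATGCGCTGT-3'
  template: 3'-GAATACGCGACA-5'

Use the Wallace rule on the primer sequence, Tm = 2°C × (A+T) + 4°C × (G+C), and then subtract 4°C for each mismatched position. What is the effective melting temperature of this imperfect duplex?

Primer base counts: A=1, T=4, G=4, C=3 → A+T=5, G+C=7
Perfect-match Tm = 2(5) + 4(7) = 10 + 28 = 38°C
Mismatches (positions where the bases are not complementary): 1 (at position 3)
Effective Tm = 38 − 1×4 = 38 − 4 = 34°C

34°C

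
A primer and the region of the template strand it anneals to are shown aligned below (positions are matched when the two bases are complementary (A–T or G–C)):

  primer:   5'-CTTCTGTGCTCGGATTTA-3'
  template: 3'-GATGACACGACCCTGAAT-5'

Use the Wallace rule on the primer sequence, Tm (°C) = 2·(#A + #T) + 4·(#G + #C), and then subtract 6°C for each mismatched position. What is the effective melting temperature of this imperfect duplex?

34°C

Primer base counts: A=2, T=8, G=4, C=4 → A+T=10, G+C=8
Perfect-match Tm = 2(10) + 4(8) = 20 + 32 = 52°C
Mismatches (positions where the bases are not complementary): 3 (at positions 3, 11, 15)
Effective Tm = 52 − 3×6 = 52 − 18 = 34°C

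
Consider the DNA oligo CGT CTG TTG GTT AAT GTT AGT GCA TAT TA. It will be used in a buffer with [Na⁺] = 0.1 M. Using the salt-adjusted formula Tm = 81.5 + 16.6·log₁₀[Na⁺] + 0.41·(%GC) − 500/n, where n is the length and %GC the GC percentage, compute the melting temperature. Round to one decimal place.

61.8°C

Length n = 29. C=3, T=13, A=6, G=7
G+C = 10, so %GC = 10/29 × 100 = 34.483%
Salt term: 16.6 × (-1) = -16.6
GC term: 0.41 × 34.483 = 14.138; length term: −500/29 = −17.241
Tm = 81.5 + (-16.6) + 14.138 − 17.241 = 61.797 → 61.8°C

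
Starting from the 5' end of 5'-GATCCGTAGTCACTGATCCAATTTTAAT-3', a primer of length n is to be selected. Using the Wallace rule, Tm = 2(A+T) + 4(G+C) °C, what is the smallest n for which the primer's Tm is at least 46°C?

n = 15

First 14 bases: GATCCGTAGTCACT → Tm = 42°C (< 46°C)
First 15 bases: GATCCGTAGTCACTG → Tm = 46°C (≥ 46°C)
Each additional base adds 2°C (A/T) or 4°C (G/C), so Tm is non-decreasing in n; n = 15 is the first length to reach 46°C.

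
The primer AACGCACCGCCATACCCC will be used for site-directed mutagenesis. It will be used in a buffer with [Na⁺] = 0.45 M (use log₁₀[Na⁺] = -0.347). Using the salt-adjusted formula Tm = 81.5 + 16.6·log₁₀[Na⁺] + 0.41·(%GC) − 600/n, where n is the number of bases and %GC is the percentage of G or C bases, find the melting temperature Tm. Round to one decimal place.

Length n = 18. G=2, C=10, T=1, A=5
G+C = 12, so %GC = 12/18 × 100 = 66.667%
Salt term: 16.6 × (-0.347) = -5.76
GC term: 0.41 × 66.667 = 27.333; length term: −600/18 = −33.333
Tm = 81.5 + (-5.76) + 27.333 − 33.333 = 69.74 → 69.7°C

69.7°C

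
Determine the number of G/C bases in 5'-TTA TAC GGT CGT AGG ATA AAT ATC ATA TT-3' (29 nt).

Counting bases: G=5, A=10, T=11, C=3
Total G or C: 5 + 3 = 8

8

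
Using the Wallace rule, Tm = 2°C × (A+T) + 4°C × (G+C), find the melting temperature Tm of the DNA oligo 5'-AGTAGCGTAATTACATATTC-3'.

52°C

Counting bases: T=7, C=3, A=7, G=3
A+T = 14, G+C = 6
Tm = 4·6 + 2·14 = 24 + 28 = 52°C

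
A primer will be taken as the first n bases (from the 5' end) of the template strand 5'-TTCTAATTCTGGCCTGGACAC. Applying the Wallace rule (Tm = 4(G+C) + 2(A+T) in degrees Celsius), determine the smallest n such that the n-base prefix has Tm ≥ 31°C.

First 11 bases: TTCTAATTCTG → Tm = 28°C (< 31°C)
First 12 bases: TTCTAATTCTGG → Tm = 32°C (≥ 31°C)
Since every base adds ≥2°C, Tm only increases with n, so the threshold is first crossed at n = 12.

n = 12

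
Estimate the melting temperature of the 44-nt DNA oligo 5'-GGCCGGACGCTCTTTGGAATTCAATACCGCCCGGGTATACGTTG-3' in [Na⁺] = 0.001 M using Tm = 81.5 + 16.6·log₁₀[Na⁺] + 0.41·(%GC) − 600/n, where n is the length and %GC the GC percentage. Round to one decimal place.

Length n = 44. Base counts: T=11, C=12, G=13, A=8
G+C = 25, so %GC = 25/44 × 100 = 56.818%
Salt term: 16.6 × (-3) = -49.8
GC term: 0.41 × 56.818 = 23.295; length term: −600/44 = −13.636
Tm = 81.5 + (-49.8) + 23.295 − 13.636 = 41.359 → 41.4°C

41.4°C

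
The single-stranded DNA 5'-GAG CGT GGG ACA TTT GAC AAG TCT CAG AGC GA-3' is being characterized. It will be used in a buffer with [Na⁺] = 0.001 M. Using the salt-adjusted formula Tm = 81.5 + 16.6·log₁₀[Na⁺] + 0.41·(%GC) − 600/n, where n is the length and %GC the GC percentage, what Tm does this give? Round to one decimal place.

34.7°C

Length n = 32. G=11, A=9, T=6, C=6
G+C = 17, so %GC = 17/32 × 100 = 53.125%
Salt term: 16.6 × (-3) = -49.8
GC term: 0.41 × 53.125 = 21.781; length term: −600/32 = −18.75
Tm = 81.5 + (-49.8) + 21.781 − 18.75 = 34.731 → 34.7°C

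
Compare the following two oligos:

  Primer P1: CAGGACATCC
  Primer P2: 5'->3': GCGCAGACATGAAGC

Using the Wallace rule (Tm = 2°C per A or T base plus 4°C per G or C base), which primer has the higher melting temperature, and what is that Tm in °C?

Primer P2, 48°C

Primer P1: A+T=4, G+C=6 → Tm = 2(4)+4(6) = 32°C
Primer P2: A+T=6, G+C=9 → Tm = 2(6)+4(9) = 48°C
32°C vs 48°C → primer P2 is higher.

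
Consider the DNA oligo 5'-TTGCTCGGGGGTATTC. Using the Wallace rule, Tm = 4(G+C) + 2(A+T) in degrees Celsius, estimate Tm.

50°C

Counting bases: C=3, A=1, G=6, T=6
So N_AT = 7 and N_GC = 9.
Tm = 2(7) + 4(9) = 14 + 36 = 50°C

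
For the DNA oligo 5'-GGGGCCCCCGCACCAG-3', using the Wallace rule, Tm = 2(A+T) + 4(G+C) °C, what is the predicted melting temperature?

60°C

C=8, T=0, A=2, G=6
So N_AT = 2 and N_GC = 14.
Tm = 2(2) + 4(14) = 4 + 56 = 60°C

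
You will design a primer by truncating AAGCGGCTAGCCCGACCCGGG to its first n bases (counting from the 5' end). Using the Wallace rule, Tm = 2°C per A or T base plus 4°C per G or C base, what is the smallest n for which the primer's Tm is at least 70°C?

n = 20

First 19 bases: AAGCGGCTAGCCCGACCCG → Tm = 66°C (< 70°C)
First 20 bases: AAGCGGCTAGCCCGACCCGG → Tm = 70°C (≥ 70°C)
Each additional base adds 2°C (A/T) or 4°C (G/C), so Tm is non-decreasing in n; n = 20 is the first length to reach 70°C.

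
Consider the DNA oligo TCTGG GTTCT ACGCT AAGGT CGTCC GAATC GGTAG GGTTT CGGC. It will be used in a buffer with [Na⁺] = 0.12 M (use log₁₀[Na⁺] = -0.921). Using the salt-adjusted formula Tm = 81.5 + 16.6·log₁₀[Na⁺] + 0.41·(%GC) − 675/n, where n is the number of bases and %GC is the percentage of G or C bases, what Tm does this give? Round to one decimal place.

Length n = 44. C=10, A=6, G=15, T=13
G+C = 25, so %GC = 25/44 × 100 = 56.818%
Salt term: 16.6 × (-0.921) = -15.289
GC term: 0.41 × 56.818 = 23.295; length term: −675/44 = −15.341
Tm = 81.5 + (-15.289) + 23.295 − 15.341 = 74.165 → 74.2°C

74.2°C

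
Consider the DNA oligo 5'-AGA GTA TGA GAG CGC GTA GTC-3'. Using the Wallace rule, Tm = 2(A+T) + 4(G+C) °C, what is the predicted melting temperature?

64°C

T=4, C=3, A=6, G=8
A+T = 10, G+C = 11
Tm = 2(10) + 4(11) = 20 + 44 = 64°C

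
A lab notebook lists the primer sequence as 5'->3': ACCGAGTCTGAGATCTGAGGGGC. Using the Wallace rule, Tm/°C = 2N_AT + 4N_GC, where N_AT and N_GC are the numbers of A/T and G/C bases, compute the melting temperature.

74°C

G=9, C=5, T=4, A=5
So N_AT = 9 and N_GC = 14.
Tm = 2(9) + 4(14) = 18 + 56 = 74°C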